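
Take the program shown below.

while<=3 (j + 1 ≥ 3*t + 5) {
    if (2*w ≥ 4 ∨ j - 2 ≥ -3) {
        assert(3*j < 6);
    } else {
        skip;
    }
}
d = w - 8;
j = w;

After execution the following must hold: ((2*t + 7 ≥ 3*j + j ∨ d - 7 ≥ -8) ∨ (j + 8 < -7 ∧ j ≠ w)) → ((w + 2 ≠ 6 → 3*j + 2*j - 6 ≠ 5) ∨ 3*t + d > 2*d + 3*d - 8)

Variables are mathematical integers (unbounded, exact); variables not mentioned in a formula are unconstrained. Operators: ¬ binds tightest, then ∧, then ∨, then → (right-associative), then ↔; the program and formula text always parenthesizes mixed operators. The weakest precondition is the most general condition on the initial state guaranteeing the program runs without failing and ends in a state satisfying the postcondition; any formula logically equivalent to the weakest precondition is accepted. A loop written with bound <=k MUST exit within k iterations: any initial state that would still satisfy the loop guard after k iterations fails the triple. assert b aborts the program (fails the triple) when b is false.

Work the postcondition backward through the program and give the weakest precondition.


Working backward. After the program, the postcondition ((2*t + 7 ≥ 3*j + j ∨ d - 7 ≥ -8) ∨ (j + 8 < -7 ∧ j ≠ w)) → ((w + 2 ≠ 6 → 3*j + 2*j - 6 ≠ 5) ∨ 3*t + d > 2*d + 3*d - 8) must hold; in canonical form it is (2*t ≥ 4*j - 7 ∨ d ≥ -1 ∨ (j < -15 ∧ j ≠ w)) → ((w ≠ 4 → 5*j ≠ 11) ∨ 3*t > 4*d - 8).
Before j := w: (2*t ≥ 4*w - 7 ∨ d ≥ -1) → ((w ≠ 4 → 5*w ≠ 11) ∨ 3*t > 4*d - 8)
Before d := w - 8: (2*t ≥ 4*w - 7 ∨ w ≥ 7) → ((w ≠ 4 → 5*w ≠ 11) ∨ 3*t > 4*w - 40)
Before the loop (bound <=3), unroll the exhaustion recursion (WP_0 = exit-now case; WP_j = one more guarded iteration, up to j = 3):
  WP_0: (¬(j ≥ 3*t + 4)) ∧ ((2*t ≥ 4*w - 7 ∨ w ≥ 7) → ((w ≠ 4 → 5*w ≠ 11) ∨ 3*t > 4*w - 40))
  WP_1: (j ≥ 3*t + 4 → (((2*w ≥ 4 ∨ j ≥ -1) → (3*j < 6 ∧ (¬(j ≥ 3*t + 4)) ∧ ((2*t ≥ 4*w - 7 ∨ w ≥ 7) → ((w ≠ 4 → 5*w ≠ 11) ∨ 3*t > 4*w - 40)))) ∧ ((¬(2*w ≥ 4 ∨ j ≥ -1)) → ((¬(j ≥ 3*t + 4)) ∧ ((2*t ≥ 4*w - 7 ∨ w ≥ 7) → ((w ≠ 4 → 5*w ≠ 11) ∨ 3*t > 4*w - 40)))))) ∧ ((¬(j ≥ 3*t + 4)) → ((2*t ≥ 4*w - 7 ∨ w ≥ 7) → ((w ≠ 4 → 5*w ≠ 11) ∨ 3*t > 4*w - 40)))
  WP_2: (j ≥ 3*t + 4 → (((2*w ≥ 4 ∨ j ≥ -1) → (3*j < 6 ∧ (j ≥ 3*t + 4 → (((2*w ≥ 4 ∨ j ≥ -1) → (3*j < 6 ∧ (¬(j ≥ 3*t + 4)) ∧ ((2*t ≥ 4*w - 7 ∨ w ≥ 7) → ((w ≠ 4 → 5*w ≠ 11) ∨ 3*t > 4*w - 40)))) ∧ ((¬(2*w ≥ 4 ∨ j ≥ -1)) → ((¬(j ≥ 3*t + 4)) ∧ ((2*t ≥ 4*w - 7 ∨ w ≥ 7) → ((w ≠ 4 → 5*w ≠ 11) ∨ 3*t > 4*w - 40)))))) ∧ ((¬(j ≥ 3*t + 4)) → ((2*t ≥ 4*w - 7 ∨ w ≥ 7) → ((w ≠ 4 → 5*w ≠ 11) ∨ 3*t > 4*w - 40))))) ∧ ((¬(2*w ≥ 4 ∨ j ≥ -1)) → ((j ≥ 3*t + 4 → (((2*w ≥ 4 ∨ j ≥ -1) → (3*j < 6 ∧ (¬(j ≥ 3*t + 4)) ∧ ((2*t ≥ 4*w - 7 ∨ w ≥ 7) → ((w ≠ 4 → 5*w ≠ 11) ∨ 3*t > 4*w - 40)))) ∧ ((¬(2*w ≥ 4 ∨ j ≥ -1)) → ((¬(j ≥ 3*t + 4)) ∧ ((2*t ≥ 4*w - 7 ∨ w ≥ 7) → ((w ≠ 4 → 5*w ≠ 11) ∨ 3*t > 4*w - 40)))))) ∧ ((¬(j ≥ 3*t + 4)) → ((2*t ≥ 4*w - 7 ∨ w ≥ 7) → ((w ≠ 4 → 5*w ≠ 11) ∨ 3*t > 4*w - 40))))))) ∧ ((¬(j ≥ 3*t + 4)) → ((2*t ≥ 4*w - 7 ∨ w ≥ 7) → ((w ≠ 4 → 5*w ≠ 11) ∨ 3*t > 4*w - 40)))
  WP_3: (j ≥ 3*t + 4 → (((2*w ≥ 4 ∨ j ≥ -1) → (3*j < 6 ∧ (j ≥ 3*t + 4 → (((2*w ≥ 4 ∨ j ≥ -1) → (3*j < 6 ∧ (j ≥ 3*t + 4 → (((2*w ≥ 4 ∨ j ≥ -1) → (3*j < 6 ∧ (¬(j ≥ 3*t + 4)) ∧ ((2*t ≥ 4*w - 7 ∨ w ≥ 7) → ((w ≠ 4 → 5*w ≠ 11) ∨ 3*t > 4*w - 40)))) ∧ ((¬(2*w ≥ 4 ∨ j ≥ -1)) → ((¬(j ≥ 3*t + 4)) ∧ ((2*t ≥ 4*w - 7 ∨ w ≥ 7) → ((w ≠ 4 → 5*w ≠ 11) ∨ 3*t > 4*w - 40)))))) ∧ ((¬(j ≥ 3*t + 4)) → ((2*t ≥ 4*w - 7 ∨ w ≥ 7) → ((w ≠ 4 → 5*w ≠ 11) ∨ 3*t > 4*w - 40))))) ∧ ((¬(2*w ≥ 4 ∨ j ≥ -1)) → ((j ≥ 3*t + 4 → (((2*w ≥ 4 ∨ j ≥ -1) → (3*j < 6 ∧ (¬(j ≥ 3*t + 4)) ∧ ((2*t ≥ 4*w - 7 ∨ w ≥ 7) → ((w ≠ 4 → 5*w ≠ 11) ∨ 3*t > 4*w - 40)))) ∧ ((¬(2*w ≥ 4 ∨ j ≥ -1)) → ((¬(j ≥ 3*t + 4)) ∧ ((2*t ≥ 4*w - 7 ∨ w ≥ 7) → ((w ≠ 4 → 5*w ≠ 11) ∨ 3*t > 4*w - 40)))))) ∧ ((¬(j ≥ 3*t + 4)) → ((2*t ≥ 4*w - 7 ∨ w ≥ 7) → ((w ≠ 4 → 5*w ≠ 11) ∨ 3*t > 4*w - 40))))))) ∧ ((¬(j ≥ 3*t + 4)) → ((2*t ≥ 4*w - 7 ∨ w ≥ 7) → ((w ≠ 4 → 5*w ≠ 11) ∨ 3*t > 4*w - 40))))) ∧ ((¬(2*w ≥ 4 ∨ j ≥ -1)) → ((j ≥ 3*t + 4 → (((2*w ≥ 4 ∨ j ≥ -1) → (3*j < 6 ∧ (j ≥ 3*t + 4 → (((2*w ≥ 4 ∨ j ≥ -1) → (3*j < 6 ∧ (¬(j ≥ 3*t + 4)) ∧ ((2*t ≥ 4*w - 7 ∨ w ≥ 7) → ((w ≠ 4 → 5*w ≠ 11) ∨ 3*t > 4*w - 40)))) ∧ ((¬(2*w ≥ 4 ∨ j ≥ -1)) → ((¬(j ≥ 3*t + 4)) ∧ ((2*t ≥ 4*w - 7 ∨ w ≥ 7) → ((w ≠ 4 → 5*w ≠ 11) ∨ 3*t > 4*w - 40)))))) ∧ ((¬(j ≥ 3*t + 4)) → ((2*t ≥ 4*w - 7 ∨ w ≥ 7) → ((w ≠ 4 → 5*w ≠ 11) ∨ 3*t > 4*w - 40))))) ∧ ((¬(2*w ≥ 4 ∨ j ≥ -1)) → ((j ≥ 3*t + 4 → (((2*w ≥ 4 ∨ j ≥ -1) → (3*j < 6 ∧ (¬(j ≥ 3*t + 4)) ∧ ((2*t ≥ 4*w - 7 ∨ w ≥ 7) → ((w ≠ 4 → 5*w ≠ 11) ∨ 3*t > 4*w - 40)))) ∧ ((¬(2*w ≥ 4 ∨ j ≥ -1)) → ((¬(j ≥ 3*t + 4)) ∧ ((2*t ≥ 4*w - 7 ∨ w ≥ 7) → ((w ≠ 4 → 5*w ≠ 11) ∨ 3*t > 4*w - 40)))))) ∧ ((¬(j ≥ 3*t + 4)) → ((2*t ≥ 4*w - 7 ∨ w ≥ 7) → ((w ≠ 4 → 5*w ≠ 11) ∨ 3*t > 4*w - 40))))))) ∧ ((¬(j ≥ 3*t + 4)) → ((2*t ≥ 4*w - 7 ∨ w ≥ 7) → ((w ≠ 4 → 5*w ≠ 11) ∨ 3*t > 4*w - 40))))))) ∧ ((¬(j ≥ 3*t + 4)) → ((2*t ≥ 4*w - 7 ∨ w ≥ 7) → ((w ≠ 4 → 5*w ≠ 11) ∨ 3*t > 4*w - 40)))
So before the loop: (j ≥ 3*t + 4 → (((2*w ≥ 4 ∨ j ≥ -1) → (3*j < 6 ∧ (j ≥ 3*t + 4 → (((2*w ≥ 4 ∨ j ≥ -1) → (3*j < 6 ∧ (j ≥ 3*t + 4 → (((2*w ≥ 4 ∨ j ≥ -1) → (3*j < 6 ∧ (¬(j ≥ 3*t + 4)) ∧ ((2*t ≥ 4*w - 7 ∨ w ≥ 7) → ((w ≠ 4 → 5*w ≠ 11) ∨ 3*t > 4*w - 40)))) ∧ ((¬(2*w ≥ 4 ∨ j ≥ -1)) → ((¬(j ≥ 3*t + 4)) ∧ ((2*t ≥ 4*w - 7 ∨ w ≥ 7) → ((w ≠ 4 → 5*w ≠ 11) ∨ 3*t > 4*w - 40)))))) ∧ ((¬(j ≥ 3*t + 4)) → ((2*t ≥ 4*w - 7 ∨ w ≥ 7) → ((w ≠ 4 → 5*w ≠ 11) ∨ 3*t > 4*w - 40))))) ∧ ((¬(2*w ≥ 4 ∨ j ≥ -1)) → ((j ≥ 3*t + 4 → (((2*w ≥ 4 ∨ j ≥ -1) → (3*j < 6 ∧ (¬(j ≥ 3*t + 4)) ∧ ((2*t ≥ 4*w - 7 ∨ w ≥ 7) → ((w ≠ 4 → 5*w ≠ 11) ∨ 3*t > 4*w - 40)))) ∧ ((¬(2*w ≥ 4 ∨ j ≥ -1)) → ((¬(j ≥ 3*t + 4)) ∧ ((2*t ≥ 4*w - 7 ∨ w ≥ 7) → ((w ≠ 4 → 5*w ≠ 11) ∨ 3*t > 4*w - 40)))))) ∧ ((¬(j ≥ 3*t + 4)) → ((2*t ≥ 4*w - 7 ∨ w ≥ 7) → ((w ≠ 4 → 5*w ≠ 11) ∨ 3*t > 4*w - 40))))))) ∧ ((¬(j ≥ 3*t + 4)) → ((2*t ≥ 4*w - 7 ∨ w ≥ 7) → ((w ≠ 4 → 5*w ≠ 11) ∨ 3*t > 4*w - 40))))) ∧ ((¬(2*w ≥ 4 ∨ j ≥ -1)) → ((j ≥ 3*t + 4 → (((2*w ≥ 4 ∨ j ≥ -1) → (3*j < 6 ∧ (j ≥ 3*t + 4 → (((2*w ≥ 4 ∨ j ≥ -1) → (3*j < 6 ∧ (¬(j ≥ 3*t + 4)) ∧ ((2*t ≥ 4*w - 7 ∨ w ≥ 7) → ((w ≠ 4 → 5*w ≠ 11) ∨ 3*t > 4*w - 40)))) ∧ ((¬(2*w ≥ 4 ∨ j ≥ -1)) → ((¬(j ≥ 3*t + 4)) ∧ ((2*t ≥ 4*w - 7 ∨ w ≥ 7) → ((w ≠ 4 → 5*w ≠ 11) ∨ 3*t > 4*w - 40)))))) ∧ ((¬(j ≥ 3*t + 4)) → ((2*t ≥ 4*w - 7 ∨ w ≥ 7) → ((w ≠ 4 → 5*w ≠ 11) ∨ 3*t > 4*w - 40))))) ∧ ((¬(2*w ≥ 4 ∨ j ≥ -1)) → ((j ≥ 3*t + 4 → (((2*w ≥ 4 ∨ j ≥ -1) → (3*j < 6 ∧ (¬(j ≥ 3*t + 4)) ∧ ((2*t ≥ 4*w - 7 ∨ w ≥ 7) → ((w ≠ 4 → 5*w ≠ 11) ∨ 3*t > 4*w - 40)))) ∧ ((¬(2*w ≥ 4 ∨ j ≥ -1)) → ((¬(j ≥ 3*t + 4)) ∧ ((2*t ≥ 4*w - 7 ∨ w ≥ 7) → ((w ≠ 4 → 5*w ≠ 11) ∨ 3*t > 4*w - 40)))))) ∧ ((¬(j ≥ 3*t + 4)) → ((2*t ≥ 4*w - 7 ∨ w ≥ 7) → ((w ≠ 4 → 5*w ≠ 11) ∨ 3*t > 4*w - 40))))))) ∧ ((¬(j ≥ 3*t + 4)) → ((2*t ≥ 4*w - 7 ∨ w ≥ 7) → ((w ≠ 4 → 5*w ≠ 11) ∨ 3*t > 4*w - 40))))))) ∧ ((¬(j ≥ 3*t + 4)) → ((2*t ≥ 4*w - 7 ∨ w ≥ 7) → ((w ≠ 4 → 5*w ≠ 11) ∨ 3*t > 4*w - 40)))
Answer: WP = (j ≥ 3*t + 4 → (((2*w ≥ 4 ∨ j ≥ -1) → (3*j < 6 ∧ (j ≥ 3*t + 4 → (((2*w ≥ 4 ∨ j ≥ -1) → (3*j < 6 ∧ (j ≥ 3*t + 4 → (((2*w ≥ 4 ∨ j ≥ -1) → (3*j < 6 ∧ (¬(j ≥ 3*t + 4)) ∧ ((2*t ≥ 4*w - 7 ∨ w ≥ 7) → ((w ≠ 4 → 5*w ≠ 11) ∨ 3*t > 4*w - 40)))) ∧ ((¬(2*w ≥ 4 ∨ j ≥ -1)) → ((¬(j ≥ 3*t + 4)) ∧ ((2*t ≥ 4*w - 7 ∨ w ≥ 7) → ((w ≠ 4 → 5*w ≠ 11) ∨ 3*t > 4*w - 40)))))) ∧ ((¬(j ≥ 3*t + 4)) → ((2*t ≥ 4*w - 7 ∨ w ≥ 7) → ((w ≠ 4 → 5*w ≠ 11) ∨ 3*t > 4*w - 40))))) ∧ ((¬(2*w ≥ 4 ∨ j ≥ -1)) → ((j ≥ 3*t + 4 → (((2*w ≥ 4 ∨ j ≥ -1) → (3*j < 6 ∧ (¬(j ≥ 3*t + 4)) ∧ ((2*t ≥ 4*w - 7 ∨ w ≥ 7) → ((w ≠ 4 → 5*w ≠ 11) ∨ 3*t > 4*w - 40)))) ∧ ((¬(2*w ≥ 4 ∨ j ≥ -1)) → ((¬(j ≥ 3*t + 4)) ∧ ((2*t ≥ 4*w - 7 ∨ w ≥ 7) → ((w ≠ 4 → 5*w ≠ 11) ∨ 3*t > 4*w - 40)))))) ∧ ((¬(j ≥ 3*t + 4)) → ((2*t ≥ 4*w - 7 ∨ w ≥ 7) → ((w ≠ 4 → 5*w ≠ 11) ∨ 3*t > 4*w - 40))))))) ∧ ((¬(j ≥ 3*t + 4)) → ((2*t ≥ 4*w - 7 ∨ w ≥ 7) → ((w ≠ 4 → 5*w ≠ 11) ∨ 3*t > 4*w - 40))))) ∧ ((¬(2*w ≥ 4 ∨ j ≥ -1)) → ((j ≥ 3*t + 4 → (((2*w ≥ 4 ∨ j ≥ -1) → (3*j < 6 ∧ (j ≥ 3*t + 4 → (((2*w ≥ 4 ∨ j ≥ -1) → (3*j < 6 ∧ (¬(j ≥ 3*t + 4)) ∧ ((2*t ≥ 4*w - 7 ∨ w ≥ 7) → ((w ≠ 4 → 5*w ≠ 11) ∨ 3*t > 4*w - 40)))) ∧ ((¬(2*w ≥ 4 ∨ j ≥ -1)) → ((¬(j ≥ 3*t + 4)) ∧ ((2*t ≥ 4*w - 7 ∨ w ≥ 7) → ((w ≠ 4 → 5*w ≠ 11) ∨ 3*t > 4*w - 40)))))) ∧ ((¬(j ≥ 3*t + 4)) → ((2*t ≥ 4*w - 7 ∨ w ≥ 7) → ((w ≠ 4 → 5*w ≠ 11) ∨ 3*t > 4*w - 40))))) ∧ ((¬(2*w ≥ 4 ∨ j ≥ -1)) → ((j ≥ 3*t + 4 → (((2*w ≥ 4 ∨ j ≥ -1) → (3*j < 6 ∧ (¬(j ≥ 3*t + 4)) ∧ ((2*t ≥ 4*w - 7 ∨ w ≥ 7) → ((w ≠ 4 → 5*w ≠ 11) ∨ 3*t > 4*w - 40)))) ∧ ((¬(2*w ≥ 4 ∨ j ≥ -1)) → ((¬(j ≥ 3*t + 4)) ∧ ((2*t ≥ 4*w - 7 ∨ w ≥ 7) → ((w ≠ 4 → 5*w ≠ 11) ∨ 3*t > 4*w - 40)))))) ∧ ((¬(j ≥ 3*t + 4)) → ((2*t ≥ 4*w - 7 ∨ w ≥ 7) → ((w ≠ 4 → 5*w ≠ 11) ∨ 3*t > 4*w - 40))))))) ∧ ((¬(j ≥ 3*t + 4)) → ((2*t ≥ 4*w - 7 ∨ w ≥ 7) → ((w ≠ 4 → 5*w ≠ 11) ∨ 3*t > 4*w - 40))))))) ∧ ((¬(j ≥ 3*t + 4)) → ((2*t ≥ 4*w - 7 ∨ w ≥ 7) → ((w ≠ 4 → 5*w ≠ 11) ∨ 3*t > 4*w - 40)))


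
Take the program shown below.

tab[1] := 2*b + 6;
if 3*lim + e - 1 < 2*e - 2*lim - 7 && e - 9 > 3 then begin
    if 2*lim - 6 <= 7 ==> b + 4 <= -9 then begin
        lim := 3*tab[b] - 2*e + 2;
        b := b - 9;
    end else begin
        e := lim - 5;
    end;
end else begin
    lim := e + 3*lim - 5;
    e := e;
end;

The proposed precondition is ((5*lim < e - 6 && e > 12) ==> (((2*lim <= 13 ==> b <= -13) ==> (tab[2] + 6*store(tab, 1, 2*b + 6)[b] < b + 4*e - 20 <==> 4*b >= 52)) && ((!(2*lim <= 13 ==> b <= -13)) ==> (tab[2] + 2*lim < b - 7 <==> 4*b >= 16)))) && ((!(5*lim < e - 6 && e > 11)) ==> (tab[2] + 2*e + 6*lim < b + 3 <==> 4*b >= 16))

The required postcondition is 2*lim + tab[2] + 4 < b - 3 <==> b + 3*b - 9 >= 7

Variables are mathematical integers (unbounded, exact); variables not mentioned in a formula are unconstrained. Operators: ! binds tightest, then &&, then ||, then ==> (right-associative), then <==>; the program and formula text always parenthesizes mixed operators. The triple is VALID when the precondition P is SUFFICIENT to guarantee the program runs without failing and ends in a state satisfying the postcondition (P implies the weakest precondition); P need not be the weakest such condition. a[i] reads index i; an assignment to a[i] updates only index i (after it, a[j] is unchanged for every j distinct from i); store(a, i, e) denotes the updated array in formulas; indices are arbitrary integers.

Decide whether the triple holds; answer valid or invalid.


Working backward. After the program, the postcondition 2*lim + tab[2] + 4 < b - 3 <==> b + 3*b - 9 >= 7 must hold; in canonical form it is tab[2] + 2*lim < b - 7 <==> 4*b >= 16.
Then branch requires ((2*lim <= 13 ==> b <= -13) ==> (tab[2] + 6*tab[b] < b + 4*e - 20 <==> 4*b >= 52)) && ((!(2*lim <= 13 ==> b <= -13)) ==> (tab[2] + 2*lim < b - 7 <==> 4*b >= 16)); else branch requires tab[2] + 2*e + 6*lim < b + 3 <==> 4*b >= 16.
Before the if: ((5*lim < e - 6 && e > 12) ==> (((2*lim <= 13 ==> b <= -13) ==> (tab[2] + 6*tab[b] < b + 4*e - 20 <==> 4*b >= 52)) && ((!(2*lim <= 13 ==> b <= -13)) ==> (tab[2] + 2*lim < b - 7 <==> 4*b >= 16)))) && ((!(5*lim < e - 6 && e > 12)) ==> (tab[2] + 2*e + 6*lim < b + 3 <==> 4*b >= 16))
Before tab[1] := 2*b + 6: ((5*lim < e - 6 && e > 12) ==> (((2*lim <= 13 ==> b <= -13) ==> (tab[2] + 6*store(tab, 1, 2*b + 6)[b] < b + 4*e - 20 <==> 4*b >= 52)) && ((!(2*lim <= 13 ==> b <= -13)) ==> (tab[2] + 2*lim < b - 7 <==> 4*b >= 16)))) && ((!(5*lim < e - 6 && e > 12)) ==> (tab[2] + 2*e + 6*lim < b + 3 <==> 4*b >= 16))
The weakest precondition is ((5*lim < e - 6 && e > 12) ==> (((2*lim <= 13 ==> b <= -13) ==> (tab[2] + 6*store(tab, 1, 2*b + 6)[b] < b + 4*e - 20 <==> 4*b >= 52)) && ((!(2*lim <= 13 ==> b <= -13)) ==> (tab[2] + 2*lim < b - 7 <==> 4*b >= 16)))) && ((!(5*lim < e - 6 && e > 12)) ==> (tab[2] + 2*e + 6*lim < b + 3 <==> 4*b >= 16)).
Check whether ((5*lim < e - 6 && e > 12) ==> (((2*lim <= 13 ==> b <= -13) ==> (tab[2] + 6*store(tab, 1, 2*b + 6)[b] < b + 4*e - 20 <==> 4*b >= 52)) && ((!(2*lim <= 13 ==> b <= -13)) ==> (tab[2] + 2*lim < b - 7 <==> 4*b >= 16)))) && ((!(5*lim < e - 6 && e > 11)) ==> (tab[2] + 2*e + 6*lim < b + 3 <==> 4*b >= 16)) implies it.
Countermodel: at the initial state b = 3, e = 12, lim = 1, tab = {[1] = -25, [2] = -25, [3] = -25, elsewhere -25}, the precondition holds but the weakest precondition fails.
Answer: invalid


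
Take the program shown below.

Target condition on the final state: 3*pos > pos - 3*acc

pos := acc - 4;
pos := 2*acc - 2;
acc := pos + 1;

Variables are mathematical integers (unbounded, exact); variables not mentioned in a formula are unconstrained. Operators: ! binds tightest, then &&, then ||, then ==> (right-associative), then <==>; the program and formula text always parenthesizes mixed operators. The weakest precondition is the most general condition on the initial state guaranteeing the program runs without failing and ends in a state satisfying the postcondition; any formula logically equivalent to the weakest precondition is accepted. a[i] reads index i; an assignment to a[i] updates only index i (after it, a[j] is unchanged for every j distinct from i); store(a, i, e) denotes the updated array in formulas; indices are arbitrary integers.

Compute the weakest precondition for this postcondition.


Working backward. After the program, the postcondition 3*pos > pos - 3*acc must hold; in canonical form it is 3*acc + 2*pos > 0.
Before acc := pos + 1: 5*pos > -3
Before pos := 2*acc - 2: 10*acc > 7
Before pos := acc - 4: 10*acc > 7
Answer: WP = 10*acc > 7


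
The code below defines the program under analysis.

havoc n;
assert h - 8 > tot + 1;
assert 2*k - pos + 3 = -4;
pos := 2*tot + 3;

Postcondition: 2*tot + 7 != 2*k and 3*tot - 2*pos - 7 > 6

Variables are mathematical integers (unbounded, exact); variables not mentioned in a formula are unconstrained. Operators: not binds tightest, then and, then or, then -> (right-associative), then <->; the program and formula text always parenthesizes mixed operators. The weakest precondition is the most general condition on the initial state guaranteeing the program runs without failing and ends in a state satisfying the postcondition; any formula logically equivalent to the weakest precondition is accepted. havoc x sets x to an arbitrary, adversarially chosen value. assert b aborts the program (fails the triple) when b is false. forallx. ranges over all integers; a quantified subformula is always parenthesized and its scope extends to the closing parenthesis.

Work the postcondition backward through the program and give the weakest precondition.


Working backward. After the program, the postcondition 2*tot + 7 != 2*k and 3*tot - 2*pos - 7 > 6 must hold; in canonical form it is 2*tot != 2*k - 7 and 3*tot > 2*pos + 13.
Before pos := 2*tot + 3: 2*tot != 2*k - 7 and tot < -19
Before assert 2*k - pos + 3 = -4: 2*k = pos - 7 and 2*tot != 2*k - 7 and tot < -19
Before assert h - 8 > tot + 1: h > tot + 9 and 2*k = pos - 7 and 2*tot != 2*k - 7 and tot < -19
Before havoc n: h > tot + 9 and 2*k = pos - 7 and 2*tot != 2*k - 7 and tot < -19
Answer: WP = h > tot + 9 and 2*k = pos - 7 and 2*tot != 2*k - 7 and tot < -19


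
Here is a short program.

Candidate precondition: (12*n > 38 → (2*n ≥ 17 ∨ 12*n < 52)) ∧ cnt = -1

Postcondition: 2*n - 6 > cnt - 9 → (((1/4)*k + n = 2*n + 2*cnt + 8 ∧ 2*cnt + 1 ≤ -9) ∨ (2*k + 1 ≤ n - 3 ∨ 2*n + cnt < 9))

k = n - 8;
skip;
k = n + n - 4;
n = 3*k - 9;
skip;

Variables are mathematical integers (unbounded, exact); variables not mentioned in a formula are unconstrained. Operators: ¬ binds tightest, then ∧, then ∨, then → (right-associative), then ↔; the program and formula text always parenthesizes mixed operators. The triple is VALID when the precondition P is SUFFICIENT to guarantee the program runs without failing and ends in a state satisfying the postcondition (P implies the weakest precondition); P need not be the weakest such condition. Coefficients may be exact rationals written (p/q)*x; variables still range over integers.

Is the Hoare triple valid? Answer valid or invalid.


Working backward. After the program, the postcondition 2*n - 6 > cnt - 9 → (((1/4)*k + n = 2*n + 2*cnt + 8 ∧ 2*cnt + 1 ≤ -9) ∨ (2*k + 1 ≤ n - 3 ∨ 2*n + cnt < 9)) must hold; in canonical form it is 2*n > cnt - 3 → (((1/4)*k = 2*cnt + n + 8 ∧ 2*cnt ≤ -10) ∨ 2*k ≤ n - 4 ∨ cnt + 2*n < 9).
Before skip: 2*n > cnt - 3 → (((1/4)*k = 2*cnt + n + 8 ∧ 2*cnt ≤ -10) ∨ 2*k ≤ n - 4 ∨ cnt + 2*n < 9)
Before n := 3*k - 9: 6*k > cnt + 15 → ((2*cnt + (11/4)*k = 1 ∧ 2*cnt ≤ -10) ∨ k ≥ 13 ∨ cnt + 6*k < 27)
Before k := n + n - 4: 12*n > cnt + 39 → ((2*cnt + (11/2)*n = 12 ∧ 2*cnt ≤ -10) ∨ 2*n ≥ 17 ∨ cnt + 12*n < 51)
Before skip: 12*n > cnt + 39 → ((2*cnt + (11/2)*n = 12 ∧ 2*cnt ≤ -10) ∨ 2*n ≥ 17 ∨ cnt + 12*n < 51)
Before k := n - 8: 12*n > cnt + 39 → ((2*cnt + (11/2)*n = 12 ∧ 2*cnt ≤ -10) ∨ 2*n ≥ 17 ∨ cnt + 12*n < 51)
The weakest precondition is 12*n > cnt + 39 → ((2*cnt + (11/2)*n = 12 ∧ 2*cnt ≤ -10) ∨ 2*n ≥ 17 ∨ cnt + 12*n < 51).
Check whether (12*n > 38 → (2*n ≥ 17 ∨ 12*n < 52)) ∧ cnt = -1 implies it.
Every state satisfying the precondition satisfies the weakest precondition: the implication holds.
Answer: valid


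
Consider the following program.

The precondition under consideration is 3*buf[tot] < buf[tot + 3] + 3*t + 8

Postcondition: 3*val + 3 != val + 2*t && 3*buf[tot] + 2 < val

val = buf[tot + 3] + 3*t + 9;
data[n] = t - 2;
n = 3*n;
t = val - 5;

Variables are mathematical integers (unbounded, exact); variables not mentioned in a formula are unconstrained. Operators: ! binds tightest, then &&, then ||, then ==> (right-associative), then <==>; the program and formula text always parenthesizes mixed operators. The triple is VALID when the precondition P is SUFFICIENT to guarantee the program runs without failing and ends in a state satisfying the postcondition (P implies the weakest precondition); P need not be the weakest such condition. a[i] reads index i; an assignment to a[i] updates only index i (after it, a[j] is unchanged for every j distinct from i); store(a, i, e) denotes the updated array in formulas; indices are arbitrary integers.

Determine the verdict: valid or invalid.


Working backward. After the program, the postcondition 3*val + 3 != val + 2*t && 3*buf[tot] + 2 < val must hold; in canonical form it is 2*val != 2*t - 3 && 3*buf[tot] < val - 2.
Before t := val - 5: 3*buf[tot] < val - 2
Before n := 3*n: 3*buf[tot] < val - 2
Before data[n] := t - 2: 3*buf[tot] < val - 2
Before val := buf[tot + 3] + 3*t + 9: 3*buf[tot] < buf[tot + 3] + 3*t + 7
The weakest precondition is 3*buf[tot] < buf[tot + 3] + 3*t + 7.
Check whether 3*buf[tot] < buf[tot + 3] + 3*t + 8 implies it.
Countermodel: at the initial state buf = {[0] = 7040, [3] = 21113, elsewhere 21113}, t = 0, tot = 0, the precondition holds but the weakest precondition fails.
Answer: invalid


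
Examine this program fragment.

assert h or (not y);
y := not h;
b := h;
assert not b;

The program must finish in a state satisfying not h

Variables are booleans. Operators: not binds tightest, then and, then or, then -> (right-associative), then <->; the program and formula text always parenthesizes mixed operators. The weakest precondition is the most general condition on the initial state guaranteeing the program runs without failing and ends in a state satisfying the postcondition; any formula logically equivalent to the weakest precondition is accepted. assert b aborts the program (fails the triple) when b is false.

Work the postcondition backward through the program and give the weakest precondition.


Working backward. After the program, not h must hold.
Before assert not b: (not b) and (not h)
Before b := h: not h
Before y := not h: not h
Before assert h or (not y): (h or (not y)) and (not h)
Answer: WP = (h or (not y)) and (not h)


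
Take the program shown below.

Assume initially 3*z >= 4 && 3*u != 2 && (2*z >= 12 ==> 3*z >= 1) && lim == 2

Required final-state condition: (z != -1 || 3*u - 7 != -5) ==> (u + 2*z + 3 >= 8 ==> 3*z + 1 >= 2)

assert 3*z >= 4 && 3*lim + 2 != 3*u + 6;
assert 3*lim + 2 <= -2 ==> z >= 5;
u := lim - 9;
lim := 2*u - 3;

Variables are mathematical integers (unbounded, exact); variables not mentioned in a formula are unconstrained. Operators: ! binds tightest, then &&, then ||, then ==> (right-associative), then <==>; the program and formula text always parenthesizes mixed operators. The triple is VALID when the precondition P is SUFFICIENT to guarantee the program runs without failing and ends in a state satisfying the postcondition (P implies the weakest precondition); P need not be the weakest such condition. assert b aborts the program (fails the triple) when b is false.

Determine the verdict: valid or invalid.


Working backward. After the program, the postcondition (z != -1 || 3*u - 7 != -5) ==> (u + 2*z + 3 >= 8 ==> 3*z + 1 >= 2) must hold; in canonical form it is (z != -1 || 3*u != 2) ==> (u + 2*z >= 5 ==> 3*z >= 1).
Before lim := 2*u - 3: (z != -1 || 3*u != 2) ==> (u + 2*z >= 5 ==> 3*z >= 1)
Before u := lim - 9: (z != -1 || 3*lim != 29) ==> (lim + 2*z >= 14 ==> 3*z >= 1)
Before assert 3*lim + 2 <= -2 ==> z >= 5: (3*lim <= -4 ==> z >= 5) && ((z != -1 || 3*lim != 29) ==> (lim + 2*z >= 14 ==> 3*z >= 1))
Before assert 3*z >= 4 && 3*lim + 2 != 3*u + 6: 3*z >= 4 && 3*lim != 3*u + 4 && (3*lim <= -4 ==> z >= 5) && ((z != -1 || 3*lim != 29) ==> (lim + 2*z >= 14 ==> 3*z >= 1))
The weakest precondition is 3*z >= 4 && 3*lim != 3*u + 4 && (3*lim <= -4 ==> z >= 5) && ((z != -1 || 3*lim != 29) ==> (lim + 2*z >= 14 ==> 3*z >= 1)).
Check whether 3*z >= 4 && 3*u != 2 && (2*z >= 12 ==> 3*z >= 1) && lim == 2 implies it.
Every state satisfying the precondition satisfies the weakest precondition: the implication holds.
Answer: valid


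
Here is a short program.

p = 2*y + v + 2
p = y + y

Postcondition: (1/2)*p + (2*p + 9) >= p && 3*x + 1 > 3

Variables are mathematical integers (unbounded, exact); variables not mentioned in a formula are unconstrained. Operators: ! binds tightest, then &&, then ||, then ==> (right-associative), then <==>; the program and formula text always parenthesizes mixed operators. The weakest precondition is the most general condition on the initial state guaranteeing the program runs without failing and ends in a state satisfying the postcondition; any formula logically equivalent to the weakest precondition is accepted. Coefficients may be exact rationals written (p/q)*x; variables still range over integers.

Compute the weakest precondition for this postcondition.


Working backward. After the program, the postcondition (1/2)*p + (2*p + 9) >= p && 3*x + 1 > 3 must hold; in canonical form it is (3/2)*p >= -9 && 3*x > 2.
Before p := y + y: 3*y >= -9 && 3*x > 2
Before p := 2*y + v + 2: 3*y >= -9 && 3*x > 2
Answer: WP = 3*y >= -9 && 3*x > 2


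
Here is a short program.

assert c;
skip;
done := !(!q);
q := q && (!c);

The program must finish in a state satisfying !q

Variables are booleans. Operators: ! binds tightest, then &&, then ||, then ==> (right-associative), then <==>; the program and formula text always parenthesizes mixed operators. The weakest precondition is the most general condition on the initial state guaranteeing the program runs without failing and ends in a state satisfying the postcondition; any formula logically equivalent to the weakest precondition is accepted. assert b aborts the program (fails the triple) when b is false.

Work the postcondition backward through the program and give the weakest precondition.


Working backward. After the program, !q must hold.
Before q := q && (!c): !(q && (!c))
Before done := !(!q): !(q && (!c))
Before skip: !(q && (!c))
Before assert c: c && (!(q && (!c)))
Answer: WP = c && (!(q && (!c)))


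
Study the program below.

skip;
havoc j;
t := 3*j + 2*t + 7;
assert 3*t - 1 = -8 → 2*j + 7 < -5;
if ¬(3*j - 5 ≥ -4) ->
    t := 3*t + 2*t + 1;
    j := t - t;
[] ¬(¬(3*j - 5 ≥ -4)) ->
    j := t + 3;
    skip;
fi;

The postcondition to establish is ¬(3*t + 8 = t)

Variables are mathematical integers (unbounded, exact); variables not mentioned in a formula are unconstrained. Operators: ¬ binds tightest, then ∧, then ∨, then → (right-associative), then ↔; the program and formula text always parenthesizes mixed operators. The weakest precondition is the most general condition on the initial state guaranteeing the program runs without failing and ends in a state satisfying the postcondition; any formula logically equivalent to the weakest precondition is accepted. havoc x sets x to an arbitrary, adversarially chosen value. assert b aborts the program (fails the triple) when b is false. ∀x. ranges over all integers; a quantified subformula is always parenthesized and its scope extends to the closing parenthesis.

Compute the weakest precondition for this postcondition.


Working backward. After the program, the postcondition ¬(3*t + 8 = t) must hold; in canonical form it is ¬(2*t = -8).
Then branch requires ¬(10*t = -10); else branch requires ¬(2*t = -8).
Before the if: ((¬(3*j ≥ 1)) → (¬(10*t = -10))) ∧ (3*j ≥ 1 → (¬(2*t = -8)))
Before assert 3*t - 1 = -8 → 2*j + 7 < -5: (3*t = -7 → 2*j < -12) ∧ ((¬(3*j ≥ 1)) → (¬(10*t = -10))) ∧ (3*j ≥ 1 → (¬(2*t = -8)))
Before t := 3*j + 2*t + 7: (9*j + 6*t = -28 → 2*j < -12) ∧ ((¬(3*j ≥ 1)) → (¬(30*j + 20*t = -80))) ∧ (3*j ≥ 1 → (¬(6*j + 4*t = -22)))
Before havoc j: ∀j_1. ((9*j_1 + 6*t = -28 → 2*j_1 < -12) ∧ ((¬(3*j_1 ≥ 1)) → (¬(30*j_1 + 20*t = -80))) ∧ (3*j_1 ≥ 1 → (¬(6*j_1 + 4*t = -22))))
Before skip: ∀j_1. ((9*j_1 + 6*t = -28 → 2*j_1 < -12) ∧ ((¬(3*j_1 ≥ 1)) → (¬(30*j_1 + 20*t = -80))) ∧ (3*j_1 ≥ 1 → (¬(6*j_1 + 4*t = -22))))
Answer: WP = ∀j_1. ((9*j_1 + 6*t = -28 → 2*j_1 < -12) ∧ ((¬(3*j_1 ≥ 1)) → (¬(30*j_1 + 20*t = -80))) ∧ (3*j_1 ≥ 1 → (¬(6*j_1 + 4*t = -22))))


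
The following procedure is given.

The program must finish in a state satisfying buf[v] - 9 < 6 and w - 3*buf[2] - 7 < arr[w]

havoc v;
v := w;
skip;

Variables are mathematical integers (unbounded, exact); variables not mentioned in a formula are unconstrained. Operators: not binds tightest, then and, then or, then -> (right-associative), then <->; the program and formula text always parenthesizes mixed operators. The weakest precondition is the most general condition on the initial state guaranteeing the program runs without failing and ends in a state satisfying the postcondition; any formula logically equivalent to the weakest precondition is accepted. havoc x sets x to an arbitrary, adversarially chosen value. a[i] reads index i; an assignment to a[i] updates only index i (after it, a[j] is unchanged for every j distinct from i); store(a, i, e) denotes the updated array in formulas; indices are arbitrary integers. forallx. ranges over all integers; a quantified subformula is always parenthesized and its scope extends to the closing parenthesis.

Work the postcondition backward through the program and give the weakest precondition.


Working backward. After the program, the postcondition buf[v] - 9 < 6 and w - 3*buf[2] - 7 < arr[w] must hold; in canonical form it is buf[v] < 15 and w < arr[w] + 3*buf[2] + 7.
Before skip: buf[v] < 15 and w < arr[w] + 3*buf[2] + 7
Before v := w: buf[w] < 15 and w < arr[w] + 3*buf[2] + 7
Before havoc v: buf[w] < 15 and w < arr[w] + 3*buf[2] + 7
Answer: WP = buf[w] < 15 and w < arr[w] + 3*buf[2] + 7


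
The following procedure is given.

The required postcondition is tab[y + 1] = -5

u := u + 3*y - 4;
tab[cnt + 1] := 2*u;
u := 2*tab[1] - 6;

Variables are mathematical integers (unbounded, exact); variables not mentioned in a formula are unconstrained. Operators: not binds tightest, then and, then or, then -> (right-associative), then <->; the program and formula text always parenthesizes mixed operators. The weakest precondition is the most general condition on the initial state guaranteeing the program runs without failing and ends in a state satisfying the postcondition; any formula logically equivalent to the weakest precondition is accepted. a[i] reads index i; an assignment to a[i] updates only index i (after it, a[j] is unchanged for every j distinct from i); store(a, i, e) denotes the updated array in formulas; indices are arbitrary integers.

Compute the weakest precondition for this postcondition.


Working backward. After the program, tab[y + 1] = -5 must hold.
Before u := 2*tab[1] - 6: tab[y + 1] = -5
Before tab[cnt + 1] := 2*u: store(tab, cnt + 1, 2*u)[y + 1] = -5
Before u := u + 3*y - 4: store(tab, cnt + 1, 2*u + 6*y - 8)[y + 1] = -5
Answer: WP = store(tab, cnt + 1, 2*u + 6*y - 8)[y + 1] = -5


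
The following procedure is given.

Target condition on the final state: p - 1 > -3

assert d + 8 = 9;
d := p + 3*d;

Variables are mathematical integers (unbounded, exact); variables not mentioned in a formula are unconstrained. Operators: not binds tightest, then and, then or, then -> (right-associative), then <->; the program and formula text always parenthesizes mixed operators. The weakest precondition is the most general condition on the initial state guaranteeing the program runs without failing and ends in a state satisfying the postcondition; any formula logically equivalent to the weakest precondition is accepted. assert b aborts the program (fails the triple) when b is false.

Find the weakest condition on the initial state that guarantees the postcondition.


Working backward. After the program, the postcondition p - 1 > -3 must hold; in canonical form it is p > -2.
Before d := p + 3*d: p > -2
Before assert d + 8 = 9: d = 1 and p > -2
Answer: WP = d = 1 and p > -2


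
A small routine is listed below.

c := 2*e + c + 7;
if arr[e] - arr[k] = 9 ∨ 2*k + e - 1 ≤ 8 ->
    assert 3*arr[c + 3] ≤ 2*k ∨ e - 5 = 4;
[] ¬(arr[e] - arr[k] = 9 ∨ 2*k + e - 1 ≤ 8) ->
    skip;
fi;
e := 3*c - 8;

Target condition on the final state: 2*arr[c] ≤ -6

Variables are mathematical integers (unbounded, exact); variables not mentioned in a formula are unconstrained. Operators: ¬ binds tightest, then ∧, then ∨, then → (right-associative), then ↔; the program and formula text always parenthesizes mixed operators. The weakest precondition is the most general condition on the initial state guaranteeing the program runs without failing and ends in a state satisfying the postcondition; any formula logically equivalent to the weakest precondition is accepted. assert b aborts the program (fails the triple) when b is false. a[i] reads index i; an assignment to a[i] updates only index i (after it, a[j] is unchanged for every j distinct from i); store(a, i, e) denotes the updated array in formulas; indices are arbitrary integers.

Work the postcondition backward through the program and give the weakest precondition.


Working backward. After the program, 2*arr[c] ≤ -6 must hold.
Before e := 3*c - 8: 2*arr[c] ≤ -6
Then branch requires (3*arr[c + 3] ≤ 2*k ∨ e = 9) ∧ 2*arr[c] ≤ -6; else branch requires 2*arr[c] ≤ -6.
Before the if: ((arr[e] = arr[k] + 9 ∨ e + 2*k ≤ 9) → ((3*arr[c + 3] ≤ 2*k ∨ e = 9) ∧ 2*arr[c] ≤ -6)) ∧ ((¬(arr[e] = arr[k] + 9 ∨ e + 2*k ≤ 9)) → 2*arr[c] ≤ -6)
Before c := 2*e + c + 7: ((arr[e] = arr[k] + 9 ∨ e + 2*k ≤ 9) → ((3*arr[c + 2*e + 10] ≤ 2*k ∨ e = 9) ∧ 2*arr[c + 2*e + 7] ≤ -6)) ∧ ((¬(arr[e] = arr[k] + 9 ∨ e + 2*k ≤ 9)) → 2*arr[c + 2*e + 7] ≤ -6)
Answer: WP = ((arr[e] = arr[k] + 9 ∨ e + 2*k ≤ 9) → ((3*arr[c + 2*e + 10] ≤ 2*k ∨ e = 9) ∧ 2*arr[c + 2*e + 7] ≤ -6)) ∧ ((¬(arr[e] = arr[k] + 9 ∨ e + 2*k ≤ 9)) → 2*arr[c + 2*e + 7] ≤ -6)


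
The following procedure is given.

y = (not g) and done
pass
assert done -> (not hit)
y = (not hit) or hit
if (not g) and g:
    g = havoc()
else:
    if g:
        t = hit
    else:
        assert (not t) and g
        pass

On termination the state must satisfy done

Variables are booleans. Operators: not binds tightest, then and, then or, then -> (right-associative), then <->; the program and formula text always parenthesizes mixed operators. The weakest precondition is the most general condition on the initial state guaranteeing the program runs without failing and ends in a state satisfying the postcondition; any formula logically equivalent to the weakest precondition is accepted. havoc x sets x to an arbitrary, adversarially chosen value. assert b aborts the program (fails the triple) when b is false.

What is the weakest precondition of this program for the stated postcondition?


Working backward. After the program, done must hold.
Then branch requires done; else branch requires (g -> done) and ((not g) -> ((not t) and g and done)).
Before the if: (g -> done) and ((not g) -> ((not t) and g and done))
Before y := (not hit) or hit: (g -> done) and ((not g) -> ((not t) and g and done))
Before assert done -> (not hit): (done -> (not hit)) and (g -> done) and ((not g) -> ((not t) and g and done))
Before skip: (done -> (not hit)) and (g -> done) and ((not g) -> ((not t) and g and done))
Before y := (not g) and done: (done -> (not hit)) and (g -> done) and ((not g) -> ((not t) and g and done))
Answer: WP = (done -> (not hit)) and (g -> done) and ((not g) -> ((not t) and g and done))


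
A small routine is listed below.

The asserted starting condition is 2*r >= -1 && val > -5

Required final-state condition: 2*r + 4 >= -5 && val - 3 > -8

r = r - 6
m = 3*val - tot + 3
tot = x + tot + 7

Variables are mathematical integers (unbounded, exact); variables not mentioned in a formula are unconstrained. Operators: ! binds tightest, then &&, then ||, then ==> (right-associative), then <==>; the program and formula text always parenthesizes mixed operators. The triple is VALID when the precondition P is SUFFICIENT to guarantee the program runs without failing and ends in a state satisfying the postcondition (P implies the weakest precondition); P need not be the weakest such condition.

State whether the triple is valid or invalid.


Working backward. After the program, the postcondition 2*r + 4 >= -5 && val - 3 > -8 must hold; in canonical form it is 2*r >= -9 && val > -5.
Before tot := x + tot + 7: 2*r >= -9 && val > -5
Before m := 3*val - tot + 3: 2*r >= -9 && val > -5
Before r := r - 6: 2*r >= 3 && val > -5
The weakest precondition is 2*r >= 3 && val > -5.
Check whether 2*r >= -1 && val > -5 implies it.
Countermodel: at the initial state r = 0, val = -4, the precondition holds but the weakest precondition fails.
Answer: invalid


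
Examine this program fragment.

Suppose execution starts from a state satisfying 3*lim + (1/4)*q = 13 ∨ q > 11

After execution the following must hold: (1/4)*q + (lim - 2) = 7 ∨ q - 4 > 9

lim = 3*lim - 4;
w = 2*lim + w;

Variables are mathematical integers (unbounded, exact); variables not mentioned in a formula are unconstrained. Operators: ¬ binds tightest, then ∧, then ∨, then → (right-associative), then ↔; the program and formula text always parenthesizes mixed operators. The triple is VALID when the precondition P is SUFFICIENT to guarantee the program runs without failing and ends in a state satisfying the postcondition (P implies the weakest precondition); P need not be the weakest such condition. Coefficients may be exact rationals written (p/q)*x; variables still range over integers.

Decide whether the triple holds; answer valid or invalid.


Working backward. After the program, the postcondition (1/4)*q + (lim - 2) = 7 ∨ q - 4 > 9 must hold; in canonical form it is lim + (1/4)*q = 9 ∨ q > 13.
Before w := 2*lim + w: lim + (1/4)*q = 9 ∨ q > 13
Before lim := 3*lim - 4: 3*lim + (1/4)*q = 13 ∨ q > 13
The weakest precondition is 3*lim + (1/4)*q = 13 ∨ q > 13.
Check whether 3*lim + (1/4)*q = 13 ∨ q > 11 implies it.
Countermodel: at the initial state lim = 4, q = 12, the precondition holds but the weakest precondition fails.
Answer: invalid


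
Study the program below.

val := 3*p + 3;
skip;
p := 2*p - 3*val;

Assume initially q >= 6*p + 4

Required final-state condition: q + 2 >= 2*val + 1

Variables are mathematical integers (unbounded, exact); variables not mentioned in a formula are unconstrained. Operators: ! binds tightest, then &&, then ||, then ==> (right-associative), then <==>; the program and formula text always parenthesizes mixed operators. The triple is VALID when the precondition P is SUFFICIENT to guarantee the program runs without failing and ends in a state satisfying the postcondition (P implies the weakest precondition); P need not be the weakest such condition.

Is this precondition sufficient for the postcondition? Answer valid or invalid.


Working backward. After the program, the postcondition q + 2 >= 2*val + 1 must hold; in canonical form it is q >= 2*val - 1.
Before p := 2*p - 3*val: q >= 2*val - 1
Before skip: q >= 2*val - 1
Before val := 3*p + 3: q >= 6*p + 5
The weakest precondition is q >= 6*p + 5.
Check whether q >= 6*p + 4 implies it.
Countermodel: at the initial state p = -1, q = -2, the precondition holds but the weakest precondition fails.
Answer: invalid


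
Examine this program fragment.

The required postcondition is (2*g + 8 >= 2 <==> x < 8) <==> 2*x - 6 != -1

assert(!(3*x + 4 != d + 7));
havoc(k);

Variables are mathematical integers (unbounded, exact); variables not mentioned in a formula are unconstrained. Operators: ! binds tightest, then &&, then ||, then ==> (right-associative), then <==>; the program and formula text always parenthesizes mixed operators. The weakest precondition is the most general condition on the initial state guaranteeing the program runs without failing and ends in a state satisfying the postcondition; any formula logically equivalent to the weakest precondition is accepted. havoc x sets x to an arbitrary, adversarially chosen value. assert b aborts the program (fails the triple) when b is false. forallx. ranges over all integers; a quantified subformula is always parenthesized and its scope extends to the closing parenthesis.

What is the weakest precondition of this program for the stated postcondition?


Working backward. After the program, the postcondition (2*g + 8 >= 2 <==> x < 8) <==> 2*x - 6 != -1 must hold; in canonical form it is (2*g >= -6 <==> x < 8) <==> 2*x != 5.
Before havoc k: (2*g >= -6 <==> x < 8) <==> 2*x != 5
Before assert !(3*x + 4 != d + 7): (!(3*x != d + 3)) && ((2*g >= -6 <==> x < 8) <==> 2*x != 5)
Answer: WP = (!(3*x != d + 3)) && ((2*g >= -6 <==> x < 8) <==> 2*x != 5)


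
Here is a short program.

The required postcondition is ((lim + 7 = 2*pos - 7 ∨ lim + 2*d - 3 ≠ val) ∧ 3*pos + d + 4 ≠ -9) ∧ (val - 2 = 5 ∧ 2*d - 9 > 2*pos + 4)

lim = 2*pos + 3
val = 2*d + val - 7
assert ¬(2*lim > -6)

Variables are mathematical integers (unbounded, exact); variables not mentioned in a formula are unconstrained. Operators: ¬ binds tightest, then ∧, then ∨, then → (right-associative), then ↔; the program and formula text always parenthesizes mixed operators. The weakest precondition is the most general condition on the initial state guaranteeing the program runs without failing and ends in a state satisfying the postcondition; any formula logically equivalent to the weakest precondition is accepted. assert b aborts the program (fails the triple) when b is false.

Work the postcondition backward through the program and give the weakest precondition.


Working backward. After the program, the postcondition ((lim + 7 = 2*pos - 7 ∨ lim + 2*d - 3 ≠ val) ∧ 3*pos + d + 4 ≠ -9) ∧ (val - 2 = 5 ∧ 2*d - 9 > 2*pos + 4) must hold; in canonical form it is (lim = 2*pos - 14 ∨ 2*d + lim ≠ val + 3) ∧ d + 3*pos ≠ -13 ∧ val = 7 ∧ 2*d > 2*pos + 13.
Before assert ¬(2*lim > -6): (¬(2*lim > -6)) ∧ (lim = 2*pos - 14 ∨ 2*d + lim ≠ val + 3) ∧ d + 3*pos ≠ -13 ∧ val = 7 ∧ 2*d > 2*pos + 13
Before val := 2*d + val - 7: (¬(2*lim > -6)) ∧ (lim = 2*pos - 14 ∨ lim ≠ val - 4) ∧ d + 3*pos ≠ -13 ∧ 2*d + val = 14 ∧ 2*d > 2*pos + 13
Before lim := 2*pos + 3: (¬(4*pos > -12)) ∧ 2*pos ≠ val - 7 ∧ d + 3*pos ≠ -13 ∧ 2*d + val = 14 ∧ 2*d > 2*pos + 13
Answer: WP = (¬(4*pos > -12)) ∧ 2*pos ≠ val - 7 ∧ d + 3*pos ≠ -13 ∧ 2*d + val = 14 ∧ 2*d > 2*pos + 13
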